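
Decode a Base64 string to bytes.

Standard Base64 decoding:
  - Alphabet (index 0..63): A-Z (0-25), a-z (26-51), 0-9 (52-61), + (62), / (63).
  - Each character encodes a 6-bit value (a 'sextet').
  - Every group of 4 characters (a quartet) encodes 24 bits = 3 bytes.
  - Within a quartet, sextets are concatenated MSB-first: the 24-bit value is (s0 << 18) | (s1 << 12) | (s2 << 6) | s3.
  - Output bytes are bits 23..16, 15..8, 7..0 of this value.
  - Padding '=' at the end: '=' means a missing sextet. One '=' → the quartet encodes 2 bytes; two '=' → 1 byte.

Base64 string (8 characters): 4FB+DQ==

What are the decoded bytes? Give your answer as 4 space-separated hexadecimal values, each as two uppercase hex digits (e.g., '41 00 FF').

Answer: E0 50 7E 0D

Derivation:
After char 0 ('4'=56): chars_in_quartet=1 acc=0x38 bytes_emitted=0
After char 1 ('F'=5): chars_in_quartet=2 acc=0xE05 bytes_emitted=0
After char 2 ('B'=1): chars_in_quartet=3 acc=0x38141 bytes_emitted=0
After char 3 ('+'=62): chars_in_quartet=4 acc=0xE0507E -> emit E0 50 7E, reset; bytes_emitted=3
After char 4 ('D'=3): chars_in_quartet=1 acc=0x3 bytes_emitted=3
After char 5 ('Q'=16): chars_in_quartet=2 acc=0xD0 bytes_emitted=3
Padding '==': partial quartet acc=0xD0 -> emit 0D; bytes_emitted=4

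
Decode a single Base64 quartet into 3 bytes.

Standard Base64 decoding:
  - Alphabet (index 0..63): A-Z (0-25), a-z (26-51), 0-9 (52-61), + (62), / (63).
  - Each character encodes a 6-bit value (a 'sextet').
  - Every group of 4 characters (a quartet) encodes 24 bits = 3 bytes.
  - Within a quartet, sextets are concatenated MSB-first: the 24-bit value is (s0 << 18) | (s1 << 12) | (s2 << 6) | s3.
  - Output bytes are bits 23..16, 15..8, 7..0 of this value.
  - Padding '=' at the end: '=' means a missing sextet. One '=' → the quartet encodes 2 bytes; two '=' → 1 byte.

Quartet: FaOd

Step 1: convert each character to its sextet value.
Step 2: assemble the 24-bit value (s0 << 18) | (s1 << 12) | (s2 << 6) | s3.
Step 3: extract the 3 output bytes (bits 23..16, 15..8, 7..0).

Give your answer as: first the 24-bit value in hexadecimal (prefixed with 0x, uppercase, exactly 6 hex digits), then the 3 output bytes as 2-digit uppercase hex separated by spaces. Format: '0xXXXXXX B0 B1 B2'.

Sextets: F=5, a=26, O=14, d=29
24-bit: (5<<18) | (26<<12) | (14<<6) | 29
      = 0x140000 | 0x01A000 | 0x000380 | 0x00001D
      = 0x15A39D
Bytes: (v>>16)&0xFF=15, (v>>8)&0xFF=A3, v&0xFF=9D

Answer: 0x15A39D 15 A3 9D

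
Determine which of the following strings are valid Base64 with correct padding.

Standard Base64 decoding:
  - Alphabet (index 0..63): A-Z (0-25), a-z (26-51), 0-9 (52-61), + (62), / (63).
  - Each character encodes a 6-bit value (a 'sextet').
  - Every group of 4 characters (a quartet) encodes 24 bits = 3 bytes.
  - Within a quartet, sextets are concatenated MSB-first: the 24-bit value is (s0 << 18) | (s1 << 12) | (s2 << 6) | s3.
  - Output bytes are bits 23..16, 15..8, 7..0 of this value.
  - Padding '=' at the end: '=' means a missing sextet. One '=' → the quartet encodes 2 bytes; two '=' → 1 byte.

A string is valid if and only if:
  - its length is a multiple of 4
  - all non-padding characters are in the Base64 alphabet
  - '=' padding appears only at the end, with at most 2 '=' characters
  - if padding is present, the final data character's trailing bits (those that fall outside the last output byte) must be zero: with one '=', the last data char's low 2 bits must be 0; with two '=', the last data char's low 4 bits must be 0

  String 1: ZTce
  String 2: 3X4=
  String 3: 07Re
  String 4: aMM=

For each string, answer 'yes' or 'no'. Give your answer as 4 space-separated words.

Answer: yes yes yes yes

Derivation:
String 1: 'ZTce' → valid
String 2: '3X4=' → valid
String 3: '07Re' → valid
String 4: 'aMM=' → valid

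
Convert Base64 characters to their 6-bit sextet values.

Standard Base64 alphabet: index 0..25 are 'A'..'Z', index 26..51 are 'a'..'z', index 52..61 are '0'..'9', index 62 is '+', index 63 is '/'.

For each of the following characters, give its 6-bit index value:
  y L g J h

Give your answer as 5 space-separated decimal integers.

Answer: 50 11 32 9 33

Derivation:
'y': a..z range, 26 + ord('y') − ord('a') = 50
'L': A..Z range, ord('L') − ord('A') = 11
'g': a..z range, 26 + ord('g') − ord('a') = 32
'J': A..Z range, ord('J') − ord('A') = 9
'h': a..z range, 26 + ord('h') − ord('a') = 33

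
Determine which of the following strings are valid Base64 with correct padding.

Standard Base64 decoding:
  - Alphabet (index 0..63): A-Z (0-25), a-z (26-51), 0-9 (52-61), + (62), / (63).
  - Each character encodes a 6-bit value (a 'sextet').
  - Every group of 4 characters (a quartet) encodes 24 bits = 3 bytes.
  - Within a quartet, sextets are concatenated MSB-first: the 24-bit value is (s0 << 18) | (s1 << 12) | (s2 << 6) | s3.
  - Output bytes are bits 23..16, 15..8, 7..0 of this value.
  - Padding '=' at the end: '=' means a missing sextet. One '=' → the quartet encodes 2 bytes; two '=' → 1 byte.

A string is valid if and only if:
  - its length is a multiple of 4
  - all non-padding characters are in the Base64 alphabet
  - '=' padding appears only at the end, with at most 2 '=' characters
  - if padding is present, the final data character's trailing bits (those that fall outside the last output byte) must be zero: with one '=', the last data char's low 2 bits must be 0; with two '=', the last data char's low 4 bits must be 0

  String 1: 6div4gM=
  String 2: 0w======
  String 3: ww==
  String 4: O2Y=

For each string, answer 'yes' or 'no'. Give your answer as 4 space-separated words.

String 1: '6div4gM=' → valid
String 2: '0w======' → invalid (6 pad chars (max 2))
String 3: 'ww==' → valid
String 4: 'O2Y=' → valid

Answer: yes no yes yes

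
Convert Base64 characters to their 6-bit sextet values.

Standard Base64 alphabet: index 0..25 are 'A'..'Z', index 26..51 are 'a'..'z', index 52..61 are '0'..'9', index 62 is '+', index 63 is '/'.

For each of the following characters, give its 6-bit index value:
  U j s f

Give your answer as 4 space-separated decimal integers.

Answer: 20 35 44 31

Derivation:
'U': A..Z range, ord('U') − ord('A') = 20
'j': a..z range, 26 + ord('j') − ord('a') = 35
's': a..z range, 26 + ord('s') − ord('a') = 44
'f': a..z range, 26 + ord('f') − ord('a') = 31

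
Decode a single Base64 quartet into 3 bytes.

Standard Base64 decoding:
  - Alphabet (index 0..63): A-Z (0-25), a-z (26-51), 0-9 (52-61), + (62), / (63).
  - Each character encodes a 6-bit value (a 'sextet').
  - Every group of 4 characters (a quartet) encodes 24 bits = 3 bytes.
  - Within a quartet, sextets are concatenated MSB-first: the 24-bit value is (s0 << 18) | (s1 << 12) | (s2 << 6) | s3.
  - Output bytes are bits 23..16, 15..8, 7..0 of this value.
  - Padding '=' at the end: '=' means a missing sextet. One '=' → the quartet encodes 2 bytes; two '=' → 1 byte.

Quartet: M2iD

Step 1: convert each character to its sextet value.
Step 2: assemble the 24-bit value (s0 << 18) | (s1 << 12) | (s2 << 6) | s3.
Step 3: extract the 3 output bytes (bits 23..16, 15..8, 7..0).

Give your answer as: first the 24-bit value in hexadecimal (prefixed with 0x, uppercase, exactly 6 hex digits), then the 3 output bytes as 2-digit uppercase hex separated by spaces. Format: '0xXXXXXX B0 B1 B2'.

Answer: 0x336883 33 68 83

Derivation:
Sextets: M=12, 2=54, i=34, D=3
24-bit: (12<<18) | (54<<12) | (34<<6) | 3
      = 0x300000 | 0x036000 | 0x000880 | 0x000003
      = 0x336883
Bytes: (v>>16)&0xFF=33, (v>>8)&0xFF=68, v&0xFF=83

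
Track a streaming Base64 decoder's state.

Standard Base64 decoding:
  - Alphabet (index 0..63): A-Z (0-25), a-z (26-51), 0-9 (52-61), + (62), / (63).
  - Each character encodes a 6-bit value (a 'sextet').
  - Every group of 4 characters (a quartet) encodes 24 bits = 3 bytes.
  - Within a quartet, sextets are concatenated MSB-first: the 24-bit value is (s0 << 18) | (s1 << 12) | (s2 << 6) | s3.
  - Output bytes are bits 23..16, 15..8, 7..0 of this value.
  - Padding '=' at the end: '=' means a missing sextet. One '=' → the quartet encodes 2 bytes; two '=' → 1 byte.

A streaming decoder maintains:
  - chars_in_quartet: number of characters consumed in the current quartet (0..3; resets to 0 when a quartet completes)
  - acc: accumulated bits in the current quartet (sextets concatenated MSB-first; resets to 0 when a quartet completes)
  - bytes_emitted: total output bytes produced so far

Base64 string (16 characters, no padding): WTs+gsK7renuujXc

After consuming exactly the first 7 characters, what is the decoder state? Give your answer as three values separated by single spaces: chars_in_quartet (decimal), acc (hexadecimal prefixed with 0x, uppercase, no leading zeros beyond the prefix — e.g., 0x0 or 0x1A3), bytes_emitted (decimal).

Answer: 3 0x20B0A 3

Derivation:
After char 0 ('W'=22): chars_in_quartet=1 acc=0x16 bytes_emitted=0
After char 1 ('T'=19): chars_in_quartet=2 acc=0x593 bytes_emitted=0
After char 2 ('s'=44): chars_in_quartet=3 acc=0x164EC bytes_emitted=0
After char 3 ('+'=62): chars_in_quartet=4 acc=0x593B3E -> emit 59 3B 3E, reset; bytes_emitted=3
After char 4 ('g'=32): chars_in_quartet=1 acc=0x20 bytes_emitted=3
After char 5 ('s'=44): chars_in_quartet=2 acc=0x82C bytes_emitted=3
After char 6 ('K'=10): chars_in_quartet=3 acc=0x20B0A bytes_emitted=3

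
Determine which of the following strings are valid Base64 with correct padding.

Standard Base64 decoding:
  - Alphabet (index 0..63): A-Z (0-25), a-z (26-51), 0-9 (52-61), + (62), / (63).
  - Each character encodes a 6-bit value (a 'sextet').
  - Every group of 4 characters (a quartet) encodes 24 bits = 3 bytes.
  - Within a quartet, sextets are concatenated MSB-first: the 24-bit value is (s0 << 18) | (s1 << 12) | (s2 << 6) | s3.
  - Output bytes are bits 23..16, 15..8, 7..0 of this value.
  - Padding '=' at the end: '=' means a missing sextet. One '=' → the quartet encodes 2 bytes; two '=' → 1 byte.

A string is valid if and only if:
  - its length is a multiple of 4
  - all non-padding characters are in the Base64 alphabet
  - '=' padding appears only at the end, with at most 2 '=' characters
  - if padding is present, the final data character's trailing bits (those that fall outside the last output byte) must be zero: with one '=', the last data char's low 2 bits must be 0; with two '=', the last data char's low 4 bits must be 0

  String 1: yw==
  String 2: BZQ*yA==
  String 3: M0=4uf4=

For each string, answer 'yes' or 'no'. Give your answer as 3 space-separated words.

String 1: 'yw==' → valid
String 2: 'BZQ*yA==' → invalid (bad char(s): ['*'])
String 3: 'M0=4uf4=' → invalid (bad char(s): ['=']; '=' in middle)

Answer: yes no no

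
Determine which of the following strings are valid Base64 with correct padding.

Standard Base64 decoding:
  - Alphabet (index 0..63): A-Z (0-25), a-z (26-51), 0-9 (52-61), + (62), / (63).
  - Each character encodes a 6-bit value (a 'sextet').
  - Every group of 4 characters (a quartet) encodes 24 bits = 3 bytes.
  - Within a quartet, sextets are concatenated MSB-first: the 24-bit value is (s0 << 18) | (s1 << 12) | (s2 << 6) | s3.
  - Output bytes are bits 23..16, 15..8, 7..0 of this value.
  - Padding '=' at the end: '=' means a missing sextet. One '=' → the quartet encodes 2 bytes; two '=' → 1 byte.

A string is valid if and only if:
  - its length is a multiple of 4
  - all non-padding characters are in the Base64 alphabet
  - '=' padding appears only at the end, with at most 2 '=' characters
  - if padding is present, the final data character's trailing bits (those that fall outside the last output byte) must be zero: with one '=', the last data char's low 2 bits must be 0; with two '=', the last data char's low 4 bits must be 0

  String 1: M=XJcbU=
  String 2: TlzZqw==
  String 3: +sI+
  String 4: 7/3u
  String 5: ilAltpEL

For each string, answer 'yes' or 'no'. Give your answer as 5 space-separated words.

String 1: 'M=XJcbU=' → invalid (bad char(s): ['=']; '=' in middle)
String 2: 'TlzZqw==' → valid
String 3: '+sI+' → valid
String 4: '7/3u' → valid
String 5: 'ilAltpEL' → valid

Answer: no yes yes yes yes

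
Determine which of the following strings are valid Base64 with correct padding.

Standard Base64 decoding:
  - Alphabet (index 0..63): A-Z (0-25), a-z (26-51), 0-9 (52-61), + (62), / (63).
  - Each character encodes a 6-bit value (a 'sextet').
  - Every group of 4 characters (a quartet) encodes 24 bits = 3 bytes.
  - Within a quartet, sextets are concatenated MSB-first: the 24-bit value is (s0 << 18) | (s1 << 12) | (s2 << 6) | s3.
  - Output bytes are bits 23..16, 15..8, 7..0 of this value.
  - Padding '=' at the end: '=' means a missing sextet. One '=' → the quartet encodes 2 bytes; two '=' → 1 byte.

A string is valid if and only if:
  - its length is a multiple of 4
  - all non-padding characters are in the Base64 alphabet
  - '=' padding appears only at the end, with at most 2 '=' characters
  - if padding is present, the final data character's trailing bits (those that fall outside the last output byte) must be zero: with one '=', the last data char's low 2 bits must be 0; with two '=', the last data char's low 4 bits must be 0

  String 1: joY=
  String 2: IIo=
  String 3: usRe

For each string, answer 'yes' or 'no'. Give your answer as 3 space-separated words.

String 1: 'joY=' → valid
String 2: 'IIo=' → valid
String 3: 'usRe' → valid

Answer: yes yes yes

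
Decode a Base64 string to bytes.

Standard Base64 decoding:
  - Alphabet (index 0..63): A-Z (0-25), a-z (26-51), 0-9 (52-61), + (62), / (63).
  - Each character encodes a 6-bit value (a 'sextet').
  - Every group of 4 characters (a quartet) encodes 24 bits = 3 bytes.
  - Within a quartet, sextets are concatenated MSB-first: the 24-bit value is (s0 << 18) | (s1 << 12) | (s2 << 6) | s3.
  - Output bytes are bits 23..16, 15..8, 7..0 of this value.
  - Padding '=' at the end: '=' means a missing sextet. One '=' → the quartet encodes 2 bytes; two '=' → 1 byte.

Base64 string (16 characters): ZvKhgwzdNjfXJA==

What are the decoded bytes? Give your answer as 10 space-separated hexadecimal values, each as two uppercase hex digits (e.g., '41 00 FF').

Answer: 66 F2 A1 83 0C DD 36 37 D7 24

Derivation:
After char 0 ('Z'=25): chars_in_quartet=1 acc=0x19 bytes_emitted=0
After char 1 ('v'=47): chars_in_quartet=2 acc=0x66F bytes_emitted=0
After char 2 ('K'=10): chars_in_quartet=3 acc=0x19BCA bytes_emitted=0
After char 3 ('h'=33): chars_in_quartet=4 acc=0x66F2A1 -> emit 66 F2 A1, reset; bytes_emitted=3
After char 4 ('g'=32): chars_in_quartet=1 acc=0x20 bytes_emitted=3
After char 5 ('w'=48): chars_in_quartet=2 acc=0x830 bytes_emitted=3
After char 6 ('z'=51): chars_in_quartet=3 acc=0x20C33 bytes_emitted=3
After char 7 ('d'=29): chars_in_quartet=4 acc=0x830CDD -> emit 83 0C DD, reset; bytes_emitted=6
After char 8 ('N'=13): chars_in_quartet=1 acc=0xD bytes_emitted=6
After char 9 ('j'=35): chars_in_quartet=2 acc=0x363 bytes_emitted=6
After char 10 ('f'=31): chars_in_quartet=3 acc=0xD8DF bytes_emitted=6
After char 11 ('X'=23): chars_in_quartet=4 acc=0x3637D7 -> emit 36 37 D7, reset; bytes_emitted=9
After char 12 ('J'=9): chars_in_quartet=1 acc=0x9 bytes_emitted=9
After char 13 ('A'=0): chars_in_quartet=2 acc=0x240 bytes_emitted=9
Padding '==': partial quartet acc=0x240 -> emit 24; bytes_emitted=10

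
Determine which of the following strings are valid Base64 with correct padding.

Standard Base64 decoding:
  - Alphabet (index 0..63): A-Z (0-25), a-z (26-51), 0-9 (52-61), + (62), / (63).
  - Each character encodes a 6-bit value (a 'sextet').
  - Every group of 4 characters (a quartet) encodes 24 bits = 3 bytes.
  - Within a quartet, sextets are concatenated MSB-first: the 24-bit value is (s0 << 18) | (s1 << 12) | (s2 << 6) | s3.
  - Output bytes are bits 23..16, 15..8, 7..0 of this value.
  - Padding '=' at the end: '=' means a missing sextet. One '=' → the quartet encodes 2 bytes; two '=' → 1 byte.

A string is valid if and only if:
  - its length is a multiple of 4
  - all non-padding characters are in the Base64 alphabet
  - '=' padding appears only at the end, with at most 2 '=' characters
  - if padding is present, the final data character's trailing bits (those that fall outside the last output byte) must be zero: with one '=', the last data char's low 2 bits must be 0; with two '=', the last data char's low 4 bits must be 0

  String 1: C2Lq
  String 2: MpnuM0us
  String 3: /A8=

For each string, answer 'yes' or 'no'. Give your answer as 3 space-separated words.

Answer: yes yes yes

Derivation:
String 1: 'C2Lq' → valid
String 2: 'MpnuM0us' → valid
String 3: '/A8=' → valid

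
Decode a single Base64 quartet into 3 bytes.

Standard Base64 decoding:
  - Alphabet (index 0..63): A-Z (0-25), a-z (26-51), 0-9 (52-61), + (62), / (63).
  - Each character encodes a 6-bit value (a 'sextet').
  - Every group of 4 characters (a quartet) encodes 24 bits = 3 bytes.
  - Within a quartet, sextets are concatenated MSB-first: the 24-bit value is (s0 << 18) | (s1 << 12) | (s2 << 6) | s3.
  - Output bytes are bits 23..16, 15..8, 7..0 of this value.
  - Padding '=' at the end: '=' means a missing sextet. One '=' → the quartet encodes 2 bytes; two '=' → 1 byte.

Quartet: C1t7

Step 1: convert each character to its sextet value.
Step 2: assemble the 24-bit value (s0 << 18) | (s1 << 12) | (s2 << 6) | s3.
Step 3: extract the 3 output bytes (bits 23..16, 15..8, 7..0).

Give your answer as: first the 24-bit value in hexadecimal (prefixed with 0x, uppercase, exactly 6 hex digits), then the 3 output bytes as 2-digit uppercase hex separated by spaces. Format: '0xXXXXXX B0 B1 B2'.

Sextets: C=2, 1=53, t=45, 7=59
24-bit: (2<<18) | (53<<12) | (45<<6) | 59
      = 0x080000 | 0x035000 | 0x000B40 | 0x00003B
      = 0x0B5B7B
Bytes: (v>>16)&0xFF=0B, (v>>8)&0xFF=5B, v&0xFF=7B

Answer: 0x0B5B7B 0B 5B 7B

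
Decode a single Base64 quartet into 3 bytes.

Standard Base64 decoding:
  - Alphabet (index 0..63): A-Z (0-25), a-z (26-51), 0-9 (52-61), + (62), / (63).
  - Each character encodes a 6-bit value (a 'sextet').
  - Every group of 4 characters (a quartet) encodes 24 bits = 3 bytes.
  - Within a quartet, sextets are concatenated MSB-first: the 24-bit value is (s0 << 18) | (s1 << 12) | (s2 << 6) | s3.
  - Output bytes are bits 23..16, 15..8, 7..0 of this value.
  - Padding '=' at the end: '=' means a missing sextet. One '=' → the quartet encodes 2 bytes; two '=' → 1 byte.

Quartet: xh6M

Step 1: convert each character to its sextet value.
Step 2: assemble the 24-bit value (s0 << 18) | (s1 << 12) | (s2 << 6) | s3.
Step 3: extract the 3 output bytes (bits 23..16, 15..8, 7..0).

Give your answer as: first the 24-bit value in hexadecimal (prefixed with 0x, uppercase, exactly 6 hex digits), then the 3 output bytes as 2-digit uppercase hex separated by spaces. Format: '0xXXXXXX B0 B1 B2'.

Answer: 0xC61E8C C6 1E 8C

Derivation:
Sextets: x=49, h=33, 6=58, M=12
24-bit: (49<<18) | (33<<12) | (58<<6) | 12
      = 0xC40000 | 0x021000 | 0x000E80 | 0x00000C
      = 0xC61E8C
Bytes: (v>>16)&0xFF=C6, (v>>8)&0xFF=1E, v&0xFF=8C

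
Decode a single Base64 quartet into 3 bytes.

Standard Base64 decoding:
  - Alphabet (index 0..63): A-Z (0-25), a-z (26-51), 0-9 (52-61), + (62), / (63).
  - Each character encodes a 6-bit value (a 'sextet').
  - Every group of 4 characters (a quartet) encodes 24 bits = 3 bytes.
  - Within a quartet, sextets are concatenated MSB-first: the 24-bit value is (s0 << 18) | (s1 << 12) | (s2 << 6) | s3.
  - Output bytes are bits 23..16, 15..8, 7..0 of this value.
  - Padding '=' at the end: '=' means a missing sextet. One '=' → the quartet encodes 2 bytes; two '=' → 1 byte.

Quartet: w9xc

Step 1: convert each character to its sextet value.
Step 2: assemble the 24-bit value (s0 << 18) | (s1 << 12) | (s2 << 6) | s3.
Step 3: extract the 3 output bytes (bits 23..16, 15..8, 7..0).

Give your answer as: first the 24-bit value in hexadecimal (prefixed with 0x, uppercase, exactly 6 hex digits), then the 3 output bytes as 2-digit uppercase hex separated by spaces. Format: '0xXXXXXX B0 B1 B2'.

Answer: 0xC3DC5C C3 DC 5C

Derivation:
Sextets: w=48, 9=61, x=49, c=28
24-bit: (48<<18) | (61<<12) | (49<<6) | 28
      = 0xC00000 | 0x03D000 | 0x000C40 | 0x00001C
      = 0xC3DC5C
Bytes: (v>>16)&0xFF=C3, (v>>8)&0xFF=DC, v&0xFF=5C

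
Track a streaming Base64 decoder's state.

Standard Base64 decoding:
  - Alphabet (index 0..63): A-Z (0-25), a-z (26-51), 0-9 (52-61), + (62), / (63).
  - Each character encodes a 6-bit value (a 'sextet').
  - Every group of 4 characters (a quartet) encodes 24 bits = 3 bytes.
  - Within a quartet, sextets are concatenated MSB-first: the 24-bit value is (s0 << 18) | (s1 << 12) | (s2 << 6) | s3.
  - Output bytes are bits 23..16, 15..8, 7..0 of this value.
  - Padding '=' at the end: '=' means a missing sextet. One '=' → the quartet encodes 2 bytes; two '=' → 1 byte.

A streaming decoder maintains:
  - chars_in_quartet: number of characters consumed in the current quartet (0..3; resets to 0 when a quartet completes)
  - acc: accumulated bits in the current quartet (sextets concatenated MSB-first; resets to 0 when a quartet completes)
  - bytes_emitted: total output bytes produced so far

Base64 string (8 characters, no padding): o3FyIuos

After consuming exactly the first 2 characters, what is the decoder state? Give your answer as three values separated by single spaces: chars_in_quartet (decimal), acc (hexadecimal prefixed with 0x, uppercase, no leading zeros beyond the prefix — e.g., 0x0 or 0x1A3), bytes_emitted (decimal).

After char 0 ('o'=40): chars_in_quartet=1 acc=0x28 bytes_emitted=0
After char 1 ('3'=55): chars_in_quartet=2 acc=0xA37 bytes_emitted=0

Answer: 2 0xA37 0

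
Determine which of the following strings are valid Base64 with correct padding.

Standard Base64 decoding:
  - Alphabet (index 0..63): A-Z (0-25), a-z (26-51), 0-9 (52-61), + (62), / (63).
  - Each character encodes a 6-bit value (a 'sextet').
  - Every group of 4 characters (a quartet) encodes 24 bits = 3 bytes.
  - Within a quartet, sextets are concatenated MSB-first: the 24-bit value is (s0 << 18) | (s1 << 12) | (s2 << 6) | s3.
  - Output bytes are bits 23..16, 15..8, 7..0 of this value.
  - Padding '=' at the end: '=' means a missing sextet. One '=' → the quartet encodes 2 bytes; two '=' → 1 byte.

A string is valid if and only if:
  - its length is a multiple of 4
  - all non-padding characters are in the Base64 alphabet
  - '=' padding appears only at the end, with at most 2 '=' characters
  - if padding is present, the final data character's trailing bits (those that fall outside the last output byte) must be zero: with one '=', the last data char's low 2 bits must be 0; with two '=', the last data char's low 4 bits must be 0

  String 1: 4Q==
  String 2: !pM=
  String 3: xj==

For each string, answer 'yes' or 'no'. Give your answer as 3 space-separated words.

Answer: yes no no

Derivation:
String 1: '4Q==' → valid
String 2: '!pM=' → invalid (bad char(s): ['!'])
String 3: 'xj==' → invalid (bad trailing bits)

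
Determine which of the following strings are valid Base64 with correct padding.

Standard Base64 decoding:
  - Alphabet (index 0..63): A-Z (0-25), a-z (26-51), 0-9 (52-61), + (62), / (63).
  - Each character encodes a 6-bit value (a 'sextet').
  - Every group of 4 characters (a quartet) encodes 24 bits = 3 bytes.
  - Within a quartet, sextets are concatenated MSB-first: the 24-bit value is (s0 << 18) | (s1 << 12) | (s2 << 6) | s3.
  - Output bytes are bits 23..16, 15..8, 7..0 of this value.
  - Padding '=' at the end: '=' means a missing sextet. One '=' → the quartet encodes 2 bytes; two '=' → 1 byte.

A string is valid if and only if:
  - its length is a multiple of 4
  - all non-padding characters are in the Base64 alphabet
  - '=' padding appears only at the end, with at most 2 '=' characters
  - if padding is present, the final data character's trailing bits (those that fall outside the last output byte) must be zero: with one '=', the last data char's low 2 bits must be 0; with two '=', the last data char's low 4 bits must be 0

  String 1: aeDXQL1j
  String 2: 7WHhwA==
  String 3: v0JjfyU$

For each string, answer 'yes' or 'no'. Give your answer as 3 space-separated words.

Answer: yes yes no

Derivation:
String 1: 'aeDXQL1j' → valid
String 2: '7WHhwA==' → valid
String 3: 'v0JjfyU$' → invalid (bad char(s): ['$'])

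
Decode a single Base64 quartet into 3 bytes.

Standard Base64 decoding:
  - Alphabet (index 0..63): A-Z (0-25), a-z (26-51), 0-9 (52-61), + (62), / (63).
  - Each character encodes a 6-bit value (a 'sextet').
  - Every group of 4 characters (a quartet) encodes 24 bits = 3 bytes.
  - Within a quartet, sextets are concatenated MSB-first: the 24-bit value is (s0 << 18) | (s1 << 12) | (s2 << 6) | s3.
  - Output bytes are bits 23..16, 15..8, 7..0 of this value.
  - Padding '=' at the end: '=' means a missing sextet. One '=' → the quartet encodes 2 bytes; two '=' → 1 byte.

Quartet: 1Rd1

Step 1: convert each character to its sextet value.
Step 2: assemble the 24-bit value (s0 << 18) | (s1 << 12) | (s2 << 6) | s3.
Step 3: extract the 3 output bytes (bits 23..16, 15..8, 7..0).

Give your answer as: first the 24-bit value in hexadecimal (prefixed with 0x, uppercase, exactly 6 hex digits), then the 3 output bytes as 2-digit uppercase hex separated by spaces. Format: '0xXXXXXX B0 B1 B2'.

Sextets: 1=53, R=17, d=29, 1=53
24-bit: (53<<18) | (17<<12) | (29<<6) | 53
      = 0xD40000 | 0x011000 | 0x000740 | 0x000035
      = 0xD51775
Bytes: (v>>16)&0xFF=D5, (v>>8)&0xFF=17, v&0xFF=75

Answer: 0xD51775 D5 17 75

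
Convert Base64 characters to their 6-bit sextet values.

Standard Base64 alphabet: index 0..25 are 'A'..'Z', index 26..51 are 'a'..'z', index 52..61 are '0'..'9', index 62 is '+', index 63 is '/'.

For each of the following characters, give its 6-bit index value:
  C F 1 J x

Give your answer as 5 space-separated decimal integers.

'C': A..Z range, ord('C') − ord('A') = 2
'F': A..Z range, ord('F') − ord('A') = 5
'1': 0..9 range, 52 + ord('1') − ord('0') = 53
'J': A..Z range, ord('J') − ord('A') = 9
'x': a..z range, 26 + ord('x') − ord('a') = 49

Answer: 2 5 53 9 49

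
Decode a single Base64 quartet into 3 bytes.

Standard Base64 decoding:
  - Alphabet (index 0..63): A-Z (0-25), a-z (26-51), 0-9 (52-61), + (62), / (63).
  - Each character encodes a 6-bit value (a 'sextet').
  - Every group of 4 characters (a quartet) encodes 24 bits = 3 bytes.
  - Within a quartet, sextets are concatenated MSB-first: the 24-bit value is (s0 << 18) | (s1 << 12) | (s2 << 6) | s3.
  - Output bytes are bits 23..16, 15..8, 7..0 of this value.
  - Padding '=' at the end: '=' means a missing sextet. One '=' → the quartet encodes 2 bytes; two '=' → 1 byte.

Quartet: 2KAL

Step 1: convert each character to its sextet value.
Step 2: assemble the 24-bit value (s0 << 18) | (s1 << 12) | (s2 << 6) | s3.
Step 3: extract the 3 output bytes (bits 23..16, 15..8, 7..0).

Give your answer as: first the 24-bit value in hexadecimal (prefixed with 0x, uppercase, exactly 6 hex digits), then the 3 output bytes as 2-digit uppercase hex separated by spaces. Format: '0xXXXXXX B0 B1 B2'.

Answer: 0xD8A00B D8 A0 0B

Derivation:
Sextets: 2=54, K=10, A=0, L=11
24-bit: (54<<18) | (10<<12) | (0<<6) | 11
      = 0xD80000 | 0x00A000 | 0x000000 | 0x00000B
      = 0xD8A00B
Bytes: (v>>16)&0xFF=D8, (v>>8)&0xFF=A0, v&0xFF=0B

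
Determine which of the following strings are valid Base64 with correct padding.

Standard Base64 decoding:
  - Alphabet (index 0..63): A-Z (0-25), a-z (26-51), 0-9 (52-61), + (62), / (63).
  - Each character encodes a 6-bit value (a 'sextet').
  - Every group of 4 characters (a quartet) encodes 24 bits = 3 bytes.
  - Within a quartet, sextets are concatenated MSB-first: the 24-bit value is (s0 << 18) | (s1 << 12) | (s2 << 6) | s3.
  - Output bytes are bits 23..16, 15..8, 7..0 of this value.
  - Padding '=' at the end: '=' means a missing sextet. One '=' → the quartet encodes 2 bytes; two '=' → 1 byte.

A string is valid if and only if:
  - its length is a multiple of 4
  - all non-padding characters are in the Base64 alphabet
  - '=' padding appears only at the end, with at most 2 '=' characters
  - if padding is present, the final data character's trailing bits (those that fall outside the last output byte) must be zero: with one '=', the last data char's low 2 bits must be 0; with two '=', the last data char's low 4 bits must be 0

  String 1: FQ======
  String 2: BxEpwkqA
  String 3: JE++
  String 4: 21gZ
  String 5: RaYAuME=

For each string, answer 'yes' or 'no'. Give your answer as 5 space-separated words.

String 1: 'FQ======' → invalid (6 pad chars (max 2))
String 2: 'BxEpwkqA' → valid
String 3: 'JE++' → valid
String 4: '21gZ' → valid
String 5: 'RaYAuME=' → valid

Answer: no yes yes yes yes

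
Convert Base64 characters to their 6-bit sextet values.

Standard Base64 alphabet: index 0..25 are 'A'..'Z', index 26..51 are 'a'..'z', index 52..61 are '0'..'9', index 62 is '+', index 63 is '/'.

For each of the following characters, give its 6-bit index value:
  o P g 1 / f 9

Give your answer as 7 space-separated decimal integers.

Answer: 40 15 32 53 63 31 61

Derivation:
'o': a..z range, 26 + ord('o') − ord('a') = 40
'P': A..Z range, ord('P') − ord('A') = 15
'g': a..z range, 26 + ord('g') − ord('a') = 32
'1': 0..9 range, 52 + ord('1') − ord('0') = 53
'/': index 63
'f': a..z range, 26 + ord('f') − ord('a') = 31
'9': 0..9 range, 52 + ord('9') − ord('0') = 61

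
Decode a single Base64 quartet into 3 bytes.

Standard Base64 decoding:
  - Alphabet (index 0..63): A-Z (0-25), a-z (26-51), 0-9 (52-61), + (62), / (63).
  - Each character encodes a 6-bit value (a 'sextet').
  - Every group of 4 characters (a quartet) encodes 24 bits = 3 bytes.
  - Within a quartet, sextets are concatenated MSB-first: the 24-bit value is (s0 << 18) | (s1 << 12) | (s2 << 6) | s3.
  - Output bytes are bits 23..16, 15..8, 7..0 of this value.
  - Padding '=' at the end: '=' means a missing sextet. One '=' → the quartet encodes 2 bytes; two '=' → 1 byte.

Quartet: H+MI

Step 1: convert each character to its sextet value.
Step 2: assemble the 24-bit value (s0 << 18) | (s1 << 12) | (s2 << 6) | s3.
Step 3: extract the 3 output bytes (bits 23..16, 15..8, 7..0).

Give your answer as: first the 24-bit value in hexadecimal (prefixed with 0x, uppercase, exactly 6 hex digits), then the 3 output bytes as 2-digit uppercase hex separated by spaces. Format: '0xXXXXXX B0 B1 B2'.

Sextets: H=7, +=62, M=12, I=8
24-bit: (7<<18) | (62<<12) | (12<<6) | 8
      = 0x1C0000 | 0x03E000 | 0x000300 | 0x000008
      = 0x1FE308
Bytes: (v>>16)&0xFF=1F, (v>>8)&0xFF=E3, v&0xFF=08

Answer: 0x1FE308 1F E3 08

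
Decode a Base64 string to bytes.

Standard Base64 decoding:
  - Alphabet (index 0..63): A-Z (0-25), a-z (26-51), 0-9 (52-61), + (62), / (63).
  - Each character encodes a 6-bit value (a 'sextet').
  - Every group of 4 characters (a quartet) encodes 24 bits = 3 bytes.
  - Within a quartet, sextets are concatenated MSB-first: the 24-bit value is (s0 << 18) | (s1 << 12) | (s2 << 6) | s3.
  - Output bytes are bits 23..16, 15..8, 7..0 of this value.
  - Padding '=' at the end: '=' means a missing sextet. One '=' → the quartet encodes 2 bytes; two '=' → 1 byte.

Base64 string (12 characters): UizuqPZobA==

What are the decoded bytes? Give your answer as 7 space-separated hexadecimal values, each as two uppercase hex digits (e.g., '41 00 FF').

After char 0 ('U'=20): chars_in_quartet=1 acc=0x14 bytes_emitted=0
After char 1 ('i'=34): chars_in_quartet=2 acc=0x522 bytes_emitted=0
After char 2 ('z'=51): chars_in_quartet=3 acc=0x148B3 bytes_emitted=0
After char 3 ('u'=46): chars_in_quartet=4 acc=0x522CEE -> emit 52 2C EE, reset; bytes_emitted=3
After char 4 ('q'=42): chars_in_quartet=1 acc=0x2A bytes_emitted=3
After char 5 ('P'=15): chars_in_quartet=2 acc=0xA8F bytes_emitted=3
After char 6 ('Z'=25): chars_in_quartet=3 acc=0x2A3D9 bytes_emitted=3
After char 7 ('o'=40): chars_in_quartet=4 acc=0xA8F668 -> emit A8 F6 68, reset; bytes_emitted=6
After char 8 ('b'=27): chars_in_quartet=1 acc=0x1B bytes_emitted=6
After char 9 ('A'=0): chars_in_quartet=2 acc=0x6C0 bytes_emitted=6
Padding '==': partial quartet acc=0x6C0 -> emit 6C; bytes_emitted=7

Answer: 52 2C EE A8 F6 68 6C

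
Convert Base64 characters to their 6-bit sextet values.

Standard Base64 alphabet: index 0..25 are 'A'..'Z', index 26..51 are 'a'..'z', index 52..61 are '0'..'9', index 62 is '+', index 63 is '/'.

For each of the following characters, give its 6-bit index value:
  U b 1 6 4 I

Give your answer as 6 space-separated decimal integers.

Answer: 20 27 53 58 56 8

Derivation:
'U': A..Z range, ord('U') − ord('A') = 20
'b': a..z range, 26 + ord('b') − ord('a') = 27
'1': 0..9 range, 52 + ord('1') − ord('0') = 53
'6': 0..9 range, 52 + ord('6') − ord('0') = 58
'4': 0..9 range, 52 + ord('4') − ord('0') = 56
'I': A..Z range, ord('I') − ord('A') = 8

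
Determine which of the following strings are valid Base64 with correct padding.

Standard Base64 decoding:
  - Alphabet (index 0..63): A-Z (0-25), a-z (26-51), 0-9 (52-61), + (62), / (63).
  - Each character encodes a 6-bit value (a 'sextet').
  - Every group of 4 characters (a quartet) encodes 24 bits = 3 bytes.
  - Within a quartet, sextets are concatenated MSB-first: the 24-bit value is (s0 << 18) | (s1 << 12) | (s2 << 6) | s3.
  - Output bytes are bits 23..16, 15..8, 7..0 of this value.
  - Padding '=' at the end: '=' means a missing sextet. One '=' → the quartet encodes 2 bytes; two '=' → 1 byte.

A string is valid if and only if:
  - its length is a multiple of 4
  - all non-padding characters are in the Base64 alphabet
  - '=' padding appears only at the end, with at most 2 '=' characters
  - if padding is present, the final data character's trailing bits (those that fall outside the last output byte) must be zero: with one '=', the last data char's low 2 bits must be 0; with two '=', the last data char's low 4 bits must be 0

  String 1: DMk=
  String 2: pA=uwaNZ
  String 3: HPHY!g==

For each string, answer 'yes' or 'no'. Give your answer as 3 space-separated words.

String 1: 'DMk=' → valid
String 2: 'pA=uwaNZ' → invalid (bad char(s): ['=']; '=' in middle)
String 3: 'HPHY!g==' → invalid (bad char(s): ['!'])

Answer: yes no no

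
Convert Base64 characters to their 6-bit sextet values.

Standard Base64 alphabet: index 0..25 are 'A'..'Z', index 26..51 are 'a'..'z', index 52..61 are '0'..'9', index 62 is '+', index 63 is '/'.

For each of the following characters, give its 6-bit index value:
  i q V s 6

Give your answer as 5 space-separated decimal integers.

Answer: 34 42 21 44 58

Derivation:
'i': a..z range, 26 + ord('i') − ord('a') = 34
'q': a..z range, 26 + ord('q') − ord('a') = 42
'V': A..Z range, ord('V') − ord('A') = 21
's': a..z range, 26 + ord('s') − ord('a') = 44
'6': 0..9 range, 52 + ord('6') − ord('0') = 58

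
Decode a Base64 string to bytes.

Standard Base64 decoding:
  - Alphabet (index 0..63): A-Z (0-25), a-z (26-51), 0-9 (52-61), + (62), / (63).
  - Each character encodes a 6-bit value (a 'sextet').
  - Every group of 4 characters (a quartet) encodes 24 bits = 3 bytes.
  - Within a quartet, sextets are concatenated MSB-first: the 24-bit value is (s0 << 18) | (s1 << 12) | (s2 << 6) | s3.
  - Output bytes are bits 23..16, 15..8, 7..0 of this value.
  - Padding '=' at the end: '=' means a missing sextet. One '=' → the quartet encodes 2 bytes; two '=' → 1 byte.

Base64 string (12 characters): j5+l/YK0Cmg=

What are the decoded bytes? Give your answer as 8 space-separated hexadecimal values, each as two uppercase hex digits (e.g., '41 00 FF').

Answer: 8F 9F A5 FD 82 B4 0A 68

Derivation:
After char 0 ('j'=35): chars_in_quartet=1 acc=0x23 bytes_emitted=0
After char 1 ('5'=57): chars_in_quartet=2 acc=0x8F9 bytes_emitted=0
After char 2 ('+'=62): chars_in_quartet=3 acc=0x23E7E bytes_emitted=0
After char 3 ('l'=37): chars_in_quartet=4 acc=0x8F9FA5 -> emit 8F 9F A5, reset; bytes_emitted=3
After char 4 ('/'=63): chars_in_quartet=1 acc=0x3F bytes_emitted=3
After char 5 ('Y'=24): chars_in_quartet=2 acc=0xFD8 bytes_emitted=3
After char 6 ('K'=10): chars_in_quartet=3 acc=0x3F60A bytes_emitted=3
After char 7 ('0'=52): chars_in_quartet=4 acc=0xFD82B4 -> emit FD 82 B4, reset; bytes_emitted=6
After char 8 ('C'=2): chars_in_quartet=1 acc=0x2 bytes_emitted=6
After char 9 ('m'=38): chars_in_quartet=2 acc=0xA6 bytes_emitted=6
After char 10 ('g'=32): chars_in_quartet=3 acc=0x29A0 bytes_emitted=6
Padding '=': partial quartet acc=0x29A0 -> emit 0A 68; bytes_emitted=8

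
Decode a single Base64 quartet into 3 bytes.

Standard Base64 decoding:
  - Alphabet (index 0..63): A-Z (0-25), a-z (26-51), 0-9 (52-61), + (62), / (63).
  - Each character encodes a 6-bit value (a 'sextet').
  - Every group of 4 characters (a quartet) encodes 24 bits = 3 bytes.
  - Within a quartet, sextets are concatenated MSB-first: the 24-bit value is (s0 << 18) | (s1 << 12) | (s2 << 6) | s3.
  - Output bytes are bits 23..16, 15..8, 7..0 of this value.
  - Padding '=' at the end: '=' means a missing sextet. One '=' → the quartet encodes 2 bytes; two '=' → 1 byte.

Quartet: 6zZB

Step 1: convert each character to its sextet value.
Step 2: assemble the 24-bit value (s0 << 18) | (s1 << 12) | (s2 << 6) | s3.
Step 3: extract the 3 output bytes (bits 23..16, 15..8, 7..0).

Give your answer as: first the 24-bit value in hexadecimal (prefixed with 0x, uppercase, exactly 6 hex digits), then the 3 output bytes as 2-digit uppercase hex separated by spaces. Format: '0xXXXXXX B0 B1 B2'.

Sextets: 6=58, z=51, Z=25, B=1
24-bit: (58<<18) | (51<<12) | (25<<6) | 1
      = 0xE80000 | 0x033000 | 0x000640 | 0x000001
      = 0xEB3641
Bytes: (v>>16)&0xFF=EB, (v>>8)&0xFF=36, v&0xFF=41

Answer: 0xEB3641 EB 36 41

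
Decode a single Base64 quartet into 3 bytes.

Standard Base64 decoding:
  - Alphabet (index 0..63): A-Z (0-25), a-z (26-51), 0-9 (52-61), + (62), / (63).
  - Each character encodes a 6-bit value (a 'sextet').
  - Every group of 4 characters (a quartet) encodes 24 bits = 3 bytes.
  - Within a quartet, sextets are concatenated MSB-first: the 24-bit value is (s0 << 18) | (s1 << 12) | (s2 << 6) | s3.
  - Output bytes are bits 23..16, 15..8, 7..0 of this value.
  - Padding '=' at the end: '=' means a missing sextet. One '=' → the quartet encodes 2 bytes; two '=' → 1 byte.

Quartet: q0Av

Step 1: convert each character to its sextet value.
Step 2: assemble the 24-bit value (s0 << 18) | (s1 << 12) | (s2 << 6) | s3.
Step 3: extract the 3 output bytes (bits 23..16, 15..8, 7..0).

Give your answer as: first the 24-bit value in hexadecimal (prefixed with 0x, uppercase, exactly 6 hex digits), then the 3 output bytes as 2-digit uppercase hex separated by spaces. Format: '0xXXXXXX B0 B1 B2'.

Answer: 0xAB402F AB 40 2F

Derivation:
Sextets: q=42, 0=52, A=0, v=47
24-bit: (42<<18) | (52<<12) | (0<<6) | 47
      = 0xA80000 | 0x034000 | 0x000000 | 0x00002F
      = 0xAB402F
Bytes: (v>>16)&0xFF=AB, (v>>8)&0xFF=40, v&0xFF=2F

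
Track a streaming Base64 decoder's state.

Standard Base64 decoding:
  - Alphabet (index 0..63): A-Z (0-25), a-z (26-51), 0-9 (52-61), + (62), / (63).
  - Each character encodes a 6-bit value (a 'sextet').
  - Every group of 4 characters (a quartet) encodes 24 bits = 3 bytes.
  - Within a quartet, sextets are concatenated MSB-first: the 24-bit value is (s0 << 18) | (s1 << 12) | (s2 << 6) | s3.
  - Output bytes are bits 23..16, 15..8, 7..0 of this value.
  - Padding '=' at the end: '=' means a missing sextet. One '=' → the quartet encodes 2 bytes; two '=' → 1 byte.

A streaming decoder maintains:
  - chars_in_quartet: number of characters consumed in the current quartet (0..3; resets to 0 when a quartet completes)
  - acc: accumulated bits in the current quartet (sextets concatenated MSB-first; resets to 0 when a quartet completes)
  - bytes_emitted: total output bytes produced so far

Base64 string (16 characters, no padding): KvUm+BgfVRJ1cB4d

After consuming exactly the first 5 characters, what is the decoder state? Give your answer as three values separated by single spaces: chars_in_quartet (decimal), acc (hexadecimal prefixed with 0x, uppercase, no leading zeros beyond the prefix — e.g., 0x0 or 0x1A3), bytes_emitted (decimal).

Answer: 1 0x3E 3

Derivation:
After char 0 ('K'=10): chars_in_quartet=1 acc=0xA bytes_emitted=0
After char 1 ('v'=47): chars_in_quartet=2 acc=0x2AF bytes_emitted=0
After char 2 ('U'=20): chars_in_quartet=3 acc=0xABD4 bytes_emitted=0
After char 3 ('m'=38): chars_in_quartet=4 acc=0x2AF526 -> emit 2A F5 26, reset; bytes_emitted=3
After char 4 ('+'=62): chars_in_quartet=1 acc=0x3E bytes_emitted=3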